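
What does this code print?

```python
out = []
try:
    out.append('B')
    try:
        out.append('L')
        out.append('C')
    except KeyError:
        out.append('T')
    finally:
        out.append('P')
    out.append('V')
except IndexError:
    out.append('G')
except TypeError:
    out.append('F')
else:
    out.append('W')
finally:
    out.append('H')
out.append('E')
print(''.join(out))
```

Execution trace: 'B' (try body) → 'L' (inner try body) → 'C' (inner try body, no exception) → 'P' (inner finally) → 'V' (try body, no exception) → 'W' (else) → 'H' (finally) → 'E' (after the try/except). Output: BLCPVWHE

Answer: BLCPVWHE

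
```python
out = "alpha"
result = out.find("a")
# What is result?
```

Trace:
`out = "alpha"` → out = 'alpha'
`result = out.find("a")` → result = 0
So result = 0

Answer: 0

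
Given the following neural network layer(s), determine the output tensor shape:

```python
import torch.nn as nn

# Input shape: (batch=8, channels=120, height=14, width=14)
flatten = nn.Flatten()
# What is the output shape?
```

Input: (8, 120, 14, 14) -> Output: (8, 23520)

Answer: (8, 23520)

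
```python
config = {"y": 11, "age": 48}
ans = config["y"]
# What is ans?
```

Trace:
`config = {"y": 11, "age": 48}` → config = {'y': 11, 'age': 48}
`ans = config["y"]` → ans = 11
So ans = 11

Answer: 11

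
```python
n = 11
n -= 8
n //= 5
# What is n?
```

Trace:
`n = 11` → n = 11
`n -= 8` → n = 3
`n //= 5` → n = 0
So n = 0

Answer: 0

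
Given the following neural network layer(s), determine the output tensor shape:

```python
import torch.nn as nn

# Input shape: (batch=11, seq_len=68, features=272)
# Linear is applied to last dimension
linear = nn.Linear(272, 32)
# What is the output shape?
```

Input: (11, 68, 272) -> Output: (11, 68, 32)

Answer: (11, 68, 32)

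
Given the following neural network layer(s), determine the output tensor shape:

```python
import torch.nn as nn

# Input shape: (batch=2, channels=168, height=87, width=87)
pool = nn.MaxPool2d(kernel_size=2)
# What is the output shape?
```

Input: (2, 168, 87, 87) -> Output: (2, 168, 43, 43)

Answer: (2, 168, 43, 43)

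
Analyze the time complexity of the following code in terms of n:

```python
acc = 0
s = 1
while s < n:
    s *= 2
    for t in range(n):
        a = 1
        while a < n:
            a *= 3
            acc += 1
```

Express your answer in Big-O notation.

Each loop level contributes: log n × n × log n. Multiplying the contributions gives O(n log² n).

Answer: O(n log² n)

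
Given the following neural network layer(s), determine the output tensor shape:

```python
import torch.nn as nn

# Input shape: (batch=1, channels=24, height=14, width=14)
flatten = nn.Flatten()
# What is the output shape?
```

Input: (1, 24, 14, 14) -> Output: (1, 4704)

Answer: (1, 4704)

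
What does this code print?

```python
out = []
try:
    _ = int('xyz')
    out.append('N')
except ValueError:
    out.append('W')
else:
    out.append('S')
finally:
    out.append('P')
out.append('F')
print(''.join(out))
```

Execution trace: 'W' (except ValueError) → 'P' (finally) → 'F' (after the try/except). Output: WPF

Answer: WPF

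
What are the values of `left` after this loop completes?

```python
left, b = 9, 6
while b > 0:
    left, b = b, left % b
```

GCD of 9 and 6
`left` takes the values: 9 → 6 → 3

Answer: 3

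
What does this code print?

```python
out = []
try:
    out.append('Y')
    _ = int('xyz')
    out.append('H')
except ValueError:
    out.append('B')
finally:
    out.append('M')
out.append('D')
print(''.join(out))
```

Execution trace: 'Y' (try body) → 'B' (except ValueError) → 'M' (finally) → 'D' (after the try/except). Output: YBMD

Answer: YBMD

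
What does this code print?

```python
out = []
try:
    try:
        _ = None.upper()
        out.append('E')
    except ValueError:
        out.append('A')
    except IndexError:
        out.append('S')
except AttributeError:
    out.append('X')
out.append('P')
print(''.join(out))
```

Execution trace: 'X' (outer except AttributeError) → 'P' (after the try/except). Output: XP

Answer: XP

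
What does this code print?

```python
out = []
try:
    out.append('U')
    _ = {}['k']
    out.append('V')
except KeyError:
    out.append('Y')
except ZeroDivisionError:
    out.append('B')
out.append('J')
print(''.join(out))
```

Execution trace: 'U' (try body) → 'Y' (except KeyError) → 'J' (after the try/except). Output: UYJ

Answer: UYJ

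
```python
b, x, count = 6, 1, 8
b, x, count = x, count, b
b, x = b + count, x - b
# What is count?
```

Trace:
`b, x, count = 6, 1, 8` → b = 6; x = 1; count = 8
`b, x, count = x, count, b` → b = 1; x = 8; count = 6
`b, x = b + count, x - b` → b = 7; x = 7
So count = 6

Answer: 6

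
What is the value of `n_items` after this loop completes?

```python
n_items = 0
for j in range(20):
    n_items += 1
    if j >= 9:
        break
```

Loop breaks when j reaches 9, n_items is 10
`n_items` takes the values: 0 → 1 → 2 → 3 → 4 → 5 → 6 → 7 → 8 → 9 → 10

Answer: 10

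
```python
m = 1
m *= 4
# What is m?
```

Trace:
`m = 1` → m = 1
`m *= 4` → m = 4
So m = 4

Answer: 4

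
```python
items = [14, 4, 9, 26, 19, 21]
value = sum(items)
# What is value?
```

Trace:
`items = [14, 4, 9, 26, 19, 21]` → items = [14, 4, 9, 26, 19, 21]
`value = sum(items)` → value = 93
So value = 93

Answer: 93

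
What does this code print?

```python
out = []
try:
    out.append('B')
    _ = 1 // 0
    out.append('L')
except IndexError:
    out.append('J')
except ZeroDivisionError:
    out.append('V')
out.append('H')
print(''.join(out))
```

Execution trace: 'B' (try body) → 'V' (except ZeroDivisionError) → 'H' (after the try/except). Output: BVH

Answer: BVH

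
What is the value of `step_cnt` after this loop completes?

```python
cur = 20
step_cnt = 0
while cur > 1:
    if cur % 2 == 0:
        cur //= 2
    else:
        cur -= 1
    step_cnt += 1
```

Steps to reduce 20 to 1
`step_cnt` takes the values: 0 → 1 → 2 → 3 → 4 → 5

Answer: 5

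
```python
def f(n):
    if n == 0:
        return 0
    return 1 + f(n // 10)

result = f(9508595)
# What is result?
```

Count of digits of 9508595: 7

Answer: 7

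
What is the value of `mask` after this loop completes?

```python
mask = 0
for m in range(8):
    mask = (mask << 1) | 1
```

Build 8 consecutive 1-bits: 0b11111111
`mask` takes the values: 0 → 1 → 3 → 7 → 15 → 31 → 63 → 127 → 255

Answer: 255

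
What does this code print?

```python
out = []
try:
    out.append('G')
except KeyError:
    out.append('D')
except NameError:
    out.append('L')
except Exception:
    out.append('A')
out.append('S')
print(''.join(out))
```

Execution trace: 'G' (try body, no exception) → 'S' (after the try/except). Output: GS

Answer: GS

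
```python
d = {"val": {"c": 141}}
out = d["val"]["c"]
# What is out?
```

Trace:
`d = {"val": {"c": 141}}` → d = {'val': {'c': 141}}
`out = d["val"]["c"]` → out = 141
So out = 141

Answer: 141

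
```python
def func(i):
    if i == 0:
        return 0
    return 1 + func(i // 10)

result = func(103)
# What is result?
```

Count of digits of 103: 3

Answer: 3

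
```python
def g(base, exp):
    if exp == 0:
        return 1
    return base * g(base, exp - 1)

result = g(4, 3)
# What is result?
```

g(4, 3) = 4 * 4 * 4 = 64

Answer: 64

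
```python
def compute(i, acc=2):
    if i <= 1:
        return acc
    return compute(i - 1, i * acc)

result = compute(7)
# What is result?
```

Accumulator trace (n, acc): (7, 2) -> (6, 14) -> (5, 84) -> (4, 420) -> (3, 1680) -> (2, 5040) -> (1, 10080) -> return 10080

Answer: 10080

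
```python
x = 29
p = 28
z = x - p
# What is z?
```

Trace:
`x = 29` → x = 29
`p = 28` → p = 28
`z = x - p` → z = 1
So z = 1

Answer: 1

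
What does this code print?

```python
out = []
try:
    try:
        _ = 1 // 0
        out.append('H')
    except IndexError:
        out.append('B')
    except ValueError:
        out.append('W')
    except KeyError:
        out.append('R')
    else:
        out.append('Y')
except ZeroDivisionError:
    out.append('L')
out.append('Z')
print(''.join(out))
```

Execution trace: 'L' (outer except ZeroDivisionError) → 'Z' (after the try/except). Output: LZ

Answer: LZ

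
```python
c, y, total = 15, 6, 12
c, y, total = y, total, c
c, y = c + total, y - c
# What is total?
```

Trace:
`c, y, total = 15, 6, 12` → c = 15; y = 6; total = 12
`c, y, total = y, total, c` → c = 6; y = 12; total = 15
`c, y = c + total, y - c` → c = 21; y = 6
So total = 15

Answer: 15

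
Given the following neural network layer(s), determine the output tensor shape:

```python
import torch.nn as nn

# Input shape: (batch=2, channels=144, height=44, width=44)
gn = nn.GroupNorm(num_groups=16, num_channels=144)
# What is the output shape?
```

Input: (2, 144, 44, 44) -> Output: (2, 144, 44, 44)

Answer: (2, 144, 44, 44)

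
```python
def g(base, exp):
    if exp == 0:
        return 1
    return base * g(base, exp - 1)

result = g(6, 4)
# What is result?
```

g(6, 4) = 6 * 6 * 6 * 6 = 1296

Answer: 1296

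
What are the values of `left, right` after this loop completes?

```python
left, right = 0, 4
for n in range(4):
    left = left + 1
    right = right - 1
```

left goes 0→4, right goes 4→0
`left, right` takes the values: (0, 4) → (1, 4) → (1, 3) → (2, 3) → (2, 2) → (3, 2) → (3, 1) → (4, 1) → (4, 0)

Answer: 4, 0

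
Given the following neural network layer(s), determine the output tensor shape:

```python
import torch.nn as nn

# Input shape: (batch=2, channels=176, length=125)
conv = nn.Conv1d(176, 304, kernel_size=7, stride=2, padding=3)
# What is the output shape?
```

Input: (2, 176, 125) -> Output: (2, 304, 63)

Answer: (2, 304, 63)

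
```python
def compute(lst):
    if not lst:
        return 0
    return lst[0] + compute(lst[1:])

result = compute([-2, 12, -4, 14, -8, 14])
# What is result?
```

(-2) + 12 + (-4) + 14 + (-8) + 14 + 0 = 26

Answer: 26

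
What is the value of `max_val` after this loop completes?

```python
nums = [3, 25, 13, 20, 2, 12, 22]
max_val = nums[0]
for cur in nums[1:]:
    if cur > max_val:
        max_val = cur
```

Maximum of [3, 25, 13, 20, 2, 12, 22]
`max_val` takes the values: 3 → 25

Answer: 25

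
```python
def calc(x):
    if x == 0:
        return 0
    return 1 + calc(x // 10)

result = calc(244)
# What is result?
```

Count of digits of 244: 3

Answer: 3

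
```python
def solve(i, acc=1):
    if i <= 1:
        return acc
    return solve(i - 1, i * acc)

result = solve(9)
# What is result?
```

Accumulator trace (n, acc): (9, 1) -> (8, 9) -> (7, 72) -> (6, 504) -> (5, 3024) -> (4, 15120) -> (3, 60480) -> (2, 181440) -> (1, 362880) -> return 362880

Answer: 362880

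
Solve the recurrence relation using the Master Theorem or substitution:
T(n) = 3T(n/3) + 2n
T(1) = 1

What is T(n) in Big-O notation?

By Master Theorem: a=3, b=3, f(n)=2n. Since log_3(3) = 1 and f(n) = Θ(n^1), Case 2 applies. T(n) = O(n log n).

Answer: O(n log n)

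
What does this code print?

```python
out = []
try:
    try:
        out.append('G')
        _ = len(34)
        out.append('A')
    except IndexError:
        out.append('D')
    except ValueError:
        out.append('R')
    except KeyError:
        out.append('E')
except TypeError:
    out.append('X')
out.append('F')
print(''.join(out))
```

Execution trace: 'G' (try body) → 'X' (outer except TypeError) → 'F' (after the try/except). Output: GXF

Answer: GXF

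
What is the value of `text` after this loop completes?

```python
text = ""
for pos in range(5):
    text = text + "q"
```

Repeat 'q' 5 times
`text` takes the values: "" → "q" → "qq" → "qqq" → "qqqq" → "qqqqq"

Answer: "qqqqq"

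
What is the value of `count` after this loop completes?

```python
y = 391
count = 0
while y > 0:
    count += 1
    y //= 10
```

Count digits by repeated division by 10
`count` takes the values: 0 → 1 → 2 → 3

Answer: 3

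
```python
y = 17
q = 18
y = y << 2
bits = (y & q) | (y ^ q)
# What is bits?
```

Trace:
`y = 17` → y = 17
`q = 18` → q = 18
`y = y << 2` → y = 68
`bits = (y & q) | (y ^ q)` → bits = 86
So bits = 86

Answer: 86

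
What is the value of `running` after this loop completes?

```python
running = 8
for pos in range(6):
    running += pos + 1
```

Start at 8, add 1 to 6 = 29
`running` takes the values: 8 → 9 → 11 → 14 → 18 → 23 → 29

Answer: 29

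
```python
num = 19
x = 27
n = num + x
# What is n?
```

Trace:
`num = 19` → num = 19
`x = 27` → x = 27
`n = num + x` → n = 46
So n = 46

Answer: 46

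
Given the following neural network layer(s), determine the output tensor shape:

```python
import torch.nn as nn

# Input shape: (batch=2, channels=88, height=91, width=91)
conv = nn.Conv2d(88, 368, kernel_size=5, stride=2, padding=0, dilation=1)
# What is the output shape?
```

Input: (2, 88, 91, 91) -> Output: (2, 368, 44, 44)

Answer: (2, 368, 44, 44)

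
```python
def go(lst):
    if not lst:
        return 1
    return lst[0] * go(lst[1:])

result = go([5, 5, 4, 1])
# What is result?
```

Product over [5, 5, 4, 1] = 5 * 5 * 4 * 1 = 100

Answer: 100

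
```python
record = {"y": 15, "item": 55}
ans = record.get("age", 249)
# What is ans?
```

Trace:
`record = {"y": 15, "item": 55}` → record = {'y': 15, 'item': 55}
`ans = record.get("age", 249)` → ans = 249
So ans = 249

Answer: 249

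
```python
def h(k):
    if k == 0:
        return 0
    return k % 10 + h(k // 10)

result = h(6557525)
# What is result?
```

Sum of digits of 6557525: 5 + 2 + 5 + 7 + 5 + 5 + 6 = 35

Answer: 35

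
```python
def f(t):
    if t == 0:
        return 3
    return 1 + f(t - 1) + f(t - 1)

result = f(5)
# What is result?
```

f(t) = 1 + 2·f(t-1), f(0)=3. Closed form: (3+1)·2^5 - 1 = 127.

Answer: 127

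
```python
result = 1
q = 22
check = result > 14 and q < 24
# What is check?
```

Trace:
`result = 1` → result = 1
`q = 22` → q = 22
`check = result > 14 and q < 24` → check = False
So check = False

Answer: False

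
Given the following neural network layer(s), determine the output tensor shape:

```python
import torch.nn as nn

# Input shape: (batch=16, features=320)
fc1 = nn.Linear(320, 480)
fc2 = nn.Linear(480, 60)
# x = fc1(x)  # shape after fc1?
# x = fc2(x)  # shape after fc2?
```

Input: (16, 320) -> after fc1: (16, 480) -> Output: (16, 60)

Answer: (16, 60)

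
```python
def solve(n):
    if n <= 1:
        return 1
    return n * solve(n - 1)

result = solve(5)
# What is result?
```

solve(5) = 5 * 4 * 3 * 2 * 1 = 120

Answer: 120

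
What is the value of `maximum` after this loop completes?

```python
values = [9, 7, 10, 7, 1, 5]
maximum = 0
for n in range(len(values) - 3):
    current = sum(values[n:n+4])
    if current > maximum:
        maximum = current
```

Max sum of 4-element window in [9, 7, 10, 7, 1, 5]
`maximum` takes the values: 0 → 33

Answer: 33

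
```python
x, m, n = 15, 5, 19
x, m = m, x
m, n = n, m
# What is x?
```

Trace:
`x, m, n = 15, 5, 19` → x = 15; m = 5; n = 19
`x, m = m, x` → x = 5; m = 15
`m, n = n, m` → m = 19; n = 15
So x = 5

Answer: 5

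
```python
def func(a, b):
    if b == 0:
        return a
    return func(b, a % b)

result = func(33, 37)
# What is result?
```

func(33, 37) -> func(37, 33) -> func(33, 4) -> func(4, 1) -> func(1, 0) -> 1

Answer: 1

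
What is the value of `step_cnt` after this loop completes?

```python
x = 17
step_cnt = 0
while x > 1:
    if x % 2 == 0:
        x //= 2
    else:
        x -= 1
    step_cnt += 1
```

Steps to reduce 17 to 1
`step_cnt` takes the values: 0 → 1 → 2 → 3 → 4 → 5

Answer: 5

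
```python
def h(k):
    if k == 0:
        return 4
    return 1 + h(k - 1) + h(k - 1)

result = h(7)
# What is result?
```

h(k) = 1 + 2·h(k-1), h(0)=4. Closed form: (4+1)·2^7 - 1 = 639.

Answer: 639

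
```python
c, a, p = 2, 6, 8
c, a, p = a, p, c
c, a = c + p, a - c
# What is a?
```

Trace:
`c, a, p = 2, 6, 8` → c = 2; a = 6; p = 8
`c, a, p = a, p, c` → c = 6; a = 8; p = 2
`c, a = c + p, a - c` → c = 8; a = 2
So a = 2

Answer: 2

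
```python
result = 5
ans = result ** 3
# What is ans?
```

Trace:
`result = 5` → result = 5
`ans = result ** 3` → ans = 125
So ans = 125

Answer: 125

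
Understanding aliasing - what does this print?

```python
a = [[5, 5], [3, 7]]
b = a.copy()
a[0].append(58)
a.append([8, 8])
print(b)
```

Key concept: shallow copy with nested lists.
Step by step:
`a = [[5, 5], [3, 7]]` → a = [[5, 5], [3, 7]]
`b = a.copy()` → b = [[5, 5], [3, 7]]
`a[0].append(58)` → a = [[5, 5, 58], [3, 7]]; b = [[5, 5, 58], [3, 7]]
`a.append([8, 8])` → a = [[5, 5, 58], [3, 7], [8, 8]]
`print(b)` → prints [[5, 5, 58], [3, 7]]

Answer: [[5, 5, 58], [3, 7]]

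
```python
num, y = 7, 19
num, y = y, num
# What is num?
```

Trace:
`num, y = 7, 19` → num = 7; y = 19
`num, y = y, num` → num = 19; y = 7
So num = 19

Answer: 19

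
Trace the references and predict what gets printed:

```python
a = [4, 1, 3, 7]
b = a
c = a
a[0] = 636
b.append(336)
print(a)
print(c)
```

Key concept: multiple aliases.
Step by step:
`a = [4, 1, 3, 7]` → a = [4, 1, 3, 7]
`b = a` → b = [4, 1, 3, 7] (same object as a)
`c = a` → c = [4, 1, 3, 7] (same object as a, b)
`a[0] = 636` → a = [636, 1, 3, 7] (same object as b, c); b = [636, 1, 3, 7] (same object as a, c); c = [636, 1, 3, 7] (same object as a, b)
`b.append(336)` → a = [636, 1, 3, 7, 336] (same object as b, c); b = [636, 1, 3, 7, 336] (same object as a, c); c = [636, 1, 3, 7, 336] (same object as a, b)
`print(a)` → prints [636, 1, 3, 7, 336]
`print(c)` → prints [636, 1, 3, 7, 336]

Answer:
[636, 1, 3, 7, 336]
[636, 1, 3, 7, 336]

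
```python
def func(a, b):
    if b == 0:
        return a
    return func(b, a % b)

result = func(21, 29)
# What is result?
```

func(21, 29) -> func(29, 21) -> func(21, 8) -> func(8, 5) -> func(5, 3) -> func(3, 2) -> func(2, 1) -> func(1, 0) -> 1

Answer: 1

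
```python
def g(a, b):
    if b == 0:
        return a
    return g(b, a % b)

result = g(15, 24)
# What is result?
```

g(15, 24) -> g(24, 15) -> g(15, 9) -> g(9, 6) -> g(6, 3) -> g(3, 0) -> 3

Answer: 3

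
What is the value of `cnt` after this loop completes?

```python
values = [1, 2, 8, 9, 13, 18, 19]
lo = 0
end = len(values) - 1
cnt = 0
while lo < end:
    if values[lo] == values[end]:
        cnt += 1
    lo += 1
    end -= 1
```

Count matching pairs from ends
`cnt` takes the values: 0

Answer: 0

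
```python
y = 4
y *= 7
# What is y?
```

Trace:
`y = 4` → y = 4
`y *= 7` → y = 28
So y = 28

Answer: 28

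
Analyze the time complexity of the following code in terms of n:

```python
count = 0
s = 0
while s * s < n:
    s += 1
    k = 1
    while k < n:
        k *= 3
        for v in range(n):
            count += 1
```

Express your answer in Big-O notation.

Each loop level contributes: √n × log n × n. Multiplying the contributions gives O(n√n log n).

Answer: O(n√n log n)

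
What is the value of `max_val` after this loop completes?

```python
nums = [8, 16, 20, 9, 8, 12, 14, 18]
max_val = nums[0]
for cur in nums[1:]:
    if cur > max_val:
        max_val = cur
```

Maximum of [8, 16, 20, 9, 8, 12, 14, 18]
`max_val` takes the values: 8 → 16 → 20

Answer: 20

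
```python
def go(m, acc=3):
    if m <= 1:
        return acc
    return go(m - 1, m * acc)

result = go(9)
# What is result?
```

Accumulator trace (n, acc): (9, 3) -> (8, 27) -> (7, 216) -> (6, 1512) -> (5, 9072) -> (4, 45360) -> (3, 181440) -> (2, 544320) -> (1, 1088640) -> return 1088640

Answer: 1088640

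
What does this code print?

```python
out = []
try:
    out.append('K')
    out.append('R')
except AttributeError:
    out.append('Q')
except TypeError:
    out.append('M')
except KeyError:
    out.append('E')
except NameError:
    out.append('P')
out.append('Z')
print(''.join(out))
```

Execution trace: 'K' (try body) → 'R' (try body, no exception) → 'Z' (after the try/except). Output: KRZ

Answer: KRZ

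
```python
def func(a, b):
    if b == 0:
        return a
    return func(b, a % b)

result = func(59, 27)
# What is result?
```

func(59, 27) -> func(27, 5) -> func(5, 2) -> func(2, 1) -> func(1, 0) -> 1

Answer: 1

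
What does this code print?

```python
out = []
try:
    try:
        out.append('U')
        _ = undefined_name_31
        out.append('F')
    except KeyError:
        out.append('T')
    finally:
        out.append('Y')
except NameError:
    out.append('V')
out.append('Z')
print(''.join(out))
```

Execution trace: 'U' (inner try body) → 'Y' (inner finally) → 'V' (outer except NameError) → 'Z' (after the try/except). Output: UYVZ

Answer: UYVZ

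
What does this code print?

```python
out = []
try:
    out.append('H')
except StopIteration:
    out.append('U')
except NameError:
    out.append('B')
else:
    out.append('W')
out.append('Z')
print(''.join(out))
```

Execution trace: 'H' (try body, no exception) → 'W' (else) → 'Z' (after the try/except). Output: HWZ

Answer: HWZ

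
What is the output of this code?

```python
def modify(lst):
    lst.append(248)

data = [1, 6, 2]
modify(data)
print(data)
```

Key concept: function modifies passed list.
Step by step:
`data = [1, 6, 2]` → data = [1, 6, 2]
`modify(data)` → data = [1, 6, 2, 248]
`print(data)` → prints [1, 6, 2, 248]

Answer: [1, 6, 2, 248]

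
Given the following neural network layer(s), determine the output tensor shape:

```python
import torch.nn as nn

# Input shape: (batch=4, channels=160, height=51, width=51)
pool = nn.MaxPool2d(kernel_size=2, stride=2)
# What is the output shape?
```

Input: (4, 160, 51, 51) -> Output: (4, 160, 25, 25)

Answer: (4, 160, 25, 25)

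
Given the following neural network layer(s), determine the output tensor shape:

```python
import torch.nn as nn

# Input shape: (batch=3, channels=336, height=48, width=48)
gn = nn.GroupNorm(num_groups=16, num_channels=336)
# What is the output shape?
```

Input: (3, 336, 48, 48) -> Output: (3, 336, 48, 48)

Answer: (3, 336, 48, 48)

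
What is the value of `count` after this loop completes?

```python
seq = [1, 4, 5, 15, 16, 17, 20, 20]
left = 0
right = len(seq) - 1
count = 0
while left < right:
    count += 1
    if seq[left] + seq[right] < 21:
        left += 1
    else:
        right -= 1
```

Steps to find pair summing to 21
`count` takes the values: 0 → 1 → 2 → 3 → 4 → 5 → 6 → 7

Answer: 7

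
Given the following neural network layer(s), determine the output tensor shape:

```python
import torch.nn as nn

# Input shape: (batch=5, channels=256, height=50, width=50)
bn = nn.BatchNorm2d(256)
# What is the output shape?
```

Input: (5, 256, 50, 50) -> Output: (5, 256, 50, 50)

Answer: (5, 256, 50, 50)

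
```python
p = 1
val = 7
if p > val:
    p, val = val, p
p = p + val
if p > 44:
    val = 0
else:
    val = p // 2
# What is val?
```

Trace:
`p = 1` → p = 1
`val = 7` → val = 7
`if p > val: ...` → p > val is False → no variable changes
`p = p + val` → p = 8
`if p > 44: ...` → p > 44 is False, take else branch → val = 4
So val = 4

Answer: 4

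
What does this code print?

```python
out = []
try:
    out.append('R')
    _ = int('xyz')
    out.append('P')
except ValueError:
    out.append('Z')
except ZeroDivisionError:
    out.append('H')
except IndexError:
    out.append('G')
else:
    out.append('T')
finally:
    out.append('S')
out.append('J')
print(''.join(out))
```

Execution trace: 'R' (try body) → 'Z' (except ValueError) → 'S' (finally) → 'J' (after the try/except). Output: RZSJ

Answer: RZSJ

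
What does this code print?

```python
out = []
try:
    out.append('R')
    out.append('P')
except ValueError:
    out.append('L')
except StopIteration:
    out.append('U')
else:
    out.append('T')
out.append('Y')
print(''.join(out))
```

Execution trace: 'R' (try body) → 'P' (try body, no exception) → 'T' (else) → 'Y' (after the try/except). Output: RPTY

Answer: RPTY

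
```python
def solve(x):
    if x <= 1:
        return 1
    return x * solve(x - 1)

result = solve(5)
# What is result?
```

solve(5) = 5 * 4 * 3 * 2 * 1 = 120

Answer: 120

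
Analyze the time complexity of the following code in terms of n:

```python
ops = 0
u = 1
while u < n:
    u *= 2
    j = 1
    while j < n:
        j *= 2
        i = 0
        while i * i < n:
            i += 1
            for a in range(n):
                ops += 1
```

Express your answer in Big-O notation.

Each loop level contributes: log n × log n × √n × n. Multiplying the contributions gives O(n√n log² n).

Answer: O(n√n log² n)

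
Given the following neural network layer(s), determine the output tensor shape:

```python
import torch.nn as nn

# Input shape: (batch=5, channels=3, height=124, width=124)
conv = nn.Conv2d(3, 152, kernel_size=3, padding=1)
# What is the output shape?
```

Input: (5, 3, 124, 124) -> Output: (5, 152, 124, 124)

Answer: (5, 152, 124, 124)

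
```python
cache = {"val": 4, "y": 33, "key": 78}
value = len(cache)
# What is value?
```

Trace:
`cache = {"val": 4, "y": 33, "key": 78}` → cache = {'val': 4, 'y': 33, 'key': 78}
`value = len(cache)` → value = 3
So value = 3

Answer: 3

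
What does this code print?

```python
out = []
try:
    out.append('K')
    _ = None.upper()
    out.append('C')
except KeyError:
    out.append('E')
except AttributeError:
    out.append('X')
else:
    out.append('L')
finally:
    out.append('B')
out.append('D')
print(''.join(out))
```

Execution trace: 'K' (try body) → 'X' (except AttributeError) → 'B' (finally) → 'D' (after the try/except). Output: KXBD

Answer: KXBD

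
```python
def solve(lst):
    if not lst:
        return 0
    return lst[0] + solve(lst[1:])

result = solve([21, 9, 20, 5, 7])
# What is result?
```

21 + 9 + 20 + 5 + 7 + 0 = 62

Answer: 62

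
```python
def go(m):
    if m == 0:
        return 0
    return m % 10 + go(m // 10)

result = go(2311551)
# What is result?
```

Sum of digits of 2311551: 1 + 5 + 5 + 1 + 1 + 3 + 2 = 18

Answer: 18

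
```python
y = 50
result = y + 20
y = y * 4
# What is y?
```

Trace:
`y = 50` → y = 50
`result = y + 20` → result = 70
`y = y * 4` → y = 200
So y = 200

Answer: 200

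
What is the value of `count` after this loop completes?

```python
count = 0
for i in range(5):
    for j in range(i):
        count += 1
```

Triangle number: 0+1+2+...+4
`count` takes the values: 0 → 1 → 2 → 3 → 4 → 5 → 6 → 7 → 8 → 9 → 10

Answer: 10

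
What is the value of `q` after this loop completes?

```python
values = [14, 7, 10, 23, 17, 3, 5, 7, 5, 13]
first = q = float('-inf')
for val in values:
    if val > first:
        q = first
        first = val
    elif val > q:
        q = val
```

Second largest (with repeats) in [14, 7, 10, 23, 17, 3, 5, 7, 5, 13]
`q` takes the values: -inf → 7 → 10 → 14 → 17

Answer: 17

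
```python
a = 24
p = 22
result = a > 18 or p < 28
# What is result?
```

Trace:
`a = 24` → a = 24
`p = 22` → p = 22
`result = a > 18 or p < 28` → result = True
So result = True

Answer: True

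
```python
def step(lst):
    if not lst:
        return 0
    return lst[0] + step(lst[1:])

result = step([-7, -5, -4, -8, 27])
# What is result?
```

(-7) + (-5) + (-4) + (-8) + 27 + 0 = 3

Answer: 3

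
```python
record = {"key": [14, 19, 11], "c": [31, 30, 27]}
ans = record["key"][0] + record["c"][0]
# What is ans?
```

Trace:
`record = {"key": [14, 19, 11], "c": [31, 30, 27]}` → record = {'key': [14, 19, 11], 'c': [31, 30, 27]}
`ans = record["key"][0] + record["c"][0]` → ans = 45
So ans = 45

Answer: 45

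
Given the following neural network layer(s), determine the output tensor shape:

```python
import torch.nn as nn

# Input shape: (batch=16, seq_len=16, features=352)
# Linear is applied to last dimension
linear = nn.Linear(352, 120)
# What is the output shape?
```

Input: (16, 16, 352) -> Output: (16, 16, 120)

Answer: (16, 16, 120)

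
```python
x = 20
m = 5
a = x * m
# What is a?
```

Trace:
`x = 20` → x = 20
`m = 5` → m = 5
`a = x * m` → a = 100
So a = 100

Answer: 100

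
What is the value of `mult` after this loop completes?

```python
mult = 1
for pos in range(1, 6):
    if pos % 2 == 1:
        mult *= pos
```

Product of odd numbers 1 to 5
`mult` takes the values: 1 → 3 → 15

Answer: 15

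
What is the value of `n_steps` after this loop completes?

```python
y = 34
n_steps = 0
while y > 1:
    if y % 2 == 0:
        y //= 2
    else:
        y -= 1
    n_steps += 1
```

Steps to reduce 34 to 1
`n_steps` takes the values: 0 → 1 → 2 → 3 → 4 → 5 → 6

Answer: 6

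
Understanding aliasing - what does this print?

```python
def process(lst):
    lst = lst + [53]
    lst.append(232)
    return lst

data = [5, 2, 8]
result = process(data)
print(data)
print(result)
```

Key concept: rebinding parameter vs mutation.
Step by step:
`data = [5, 2, 8]` → data = [5, 2, 8]
`result = process(data)` → result = [5, 2, 8, 53, 232]
`print(data)` → prints [5, 2, 8]
`print(result)` → prints [5, 2, 8, 53, 232]

Answer:
[5, 2, 8]
[5, 2, 8, 53, 232]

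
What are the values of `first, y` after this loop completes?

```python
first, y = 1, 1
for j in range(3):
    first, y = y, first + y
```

Fibonacci: after 3 iterations
`first, y` takes the values: (1, 1) → (1, 2) → (2, 3) → (3, 5)

Answer: 3, 5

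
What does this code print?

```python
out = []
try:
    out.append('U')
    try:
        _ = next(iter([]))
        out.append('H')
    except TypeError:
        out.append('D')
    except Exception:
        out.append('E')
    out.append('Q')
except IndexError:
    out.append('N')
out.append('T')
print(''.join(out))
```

Execution trace: 'U' (try body) → 'E' (inner except Exception) → 'Q' (try body, no exception) → 'T' (after the try/except). Output: UEQT

Answer: UEQT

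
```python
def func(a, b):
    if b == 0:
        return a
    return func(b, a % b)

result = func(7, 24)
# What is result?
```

func(7, 24) -> func(24, 7) -> func(7, 3) -> func(3, 1) -> func(1, 0) -> 1

Answer: 1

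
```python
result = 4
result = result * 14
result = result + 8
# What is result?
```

Trace:
`result = 4` → result = 4
`result = result * 14` → result = 56
`result = result + 8` → result = 64
So result = 64

Answer: 64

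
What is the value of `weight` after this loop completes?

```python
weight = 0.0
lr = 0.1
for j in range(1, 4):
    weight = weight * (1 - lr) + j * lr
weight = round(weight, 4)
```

Moving average with lr=0.1
`weight` takes the values: 0.0 → 0.1 → 0.29 → 0.561

Answer: 0.561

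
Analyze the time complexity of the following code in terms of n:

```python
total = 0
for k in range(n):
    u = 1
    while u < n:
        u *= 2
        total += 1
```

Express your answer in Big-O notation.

Each loop level contributes: n × log n. Multiplying the contributions gives O(n log n).

Answer: O(n log n)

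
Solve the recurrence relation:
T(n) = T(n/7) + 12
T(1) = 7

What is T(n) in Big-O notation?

Each step divides n by 7 and adds 12. After log_7(n) steps we reach T(1)=7. So T(n) = 12·log_7(n) + 7 = O(log n).

Answer: O(log n)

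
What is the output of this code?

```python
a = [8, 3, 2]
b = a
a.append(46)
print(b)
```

Key concept: basic list aliasing.
Step by step:
`a = [8, 3, 2]` → a = [8, 3, 2]
`b = a` → b = [8, 3, 2] (same object as a)
`a.append(46)` → a = [8, 3, 2, 46] (same object as b); b = [8, 3, 2, 46] (same object as a)
`print(b)` → prints [8, 3, 2, 46]

Answer: [8, 3, 2, 46]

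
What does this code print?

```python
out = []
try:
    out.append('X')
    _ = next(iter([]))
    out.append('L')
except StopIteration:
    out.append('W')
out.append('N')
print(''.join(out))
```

Execution trace: 'X' (try body) → 'W' (except StopIteration) → 'N' (after the try/except). Output: XWN

Answer: XWN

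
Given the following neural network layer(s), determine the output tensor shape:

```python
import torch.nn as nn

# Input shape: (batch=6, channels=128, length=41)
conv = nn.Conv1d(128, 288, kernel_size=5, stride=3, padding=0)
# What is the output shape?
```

Input: (6, 128, 41) -> Output: (6, 288, 13)

Answer: (6, 288, 13)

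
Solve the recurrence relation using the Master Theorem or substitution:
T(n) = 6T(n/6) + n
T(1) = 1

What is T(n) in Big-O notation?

By Master Theorem: a=6, b=6, f(n)=n. Since log_6(6) = 1 and f(n) = Θ(n^1), Case 2 applies. T(n) = O(n log n).

Answer: O(n log n)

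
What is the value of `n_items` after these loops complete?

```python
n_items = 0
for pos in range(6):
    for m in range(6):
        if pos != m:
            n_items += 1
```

6² - 6 (exclude diagonal)
`n_items` takes the values: 0 → 1 → 2 → 3 → 4 → 5 → 6 → 7 → 8 → 9 → 10 → 11 → 12 → 13 → 14 → 15 → 16 → 17 → 18 → 19 → 20 → 21 → 22 → 23 → 24 → 25 → 26 → 27 → 28 → 29 → 30

Answer: 30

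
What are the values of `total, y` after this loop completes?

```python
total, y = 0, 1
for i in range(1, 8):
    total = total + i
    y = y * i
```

Sum and factorial of 1 to 7
`total, y` takes the values: (0, 1) → (1, 1) → (3, 1) → (3, 2) → (6, 2) → (6, 6) → (10, 6) → (10, 24) → (15, 24) → (15, 120) → (21, 120) → (21, 720) → (28, 720) → (28, 5040)

Answer: 28, 5040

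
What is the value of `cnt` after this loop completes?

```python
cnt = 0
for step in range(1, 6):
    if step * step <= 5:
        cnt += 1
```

Count numbers where step² ≤ 5
`cnt` takes the values: 0 → 1 → 2

Answer: 2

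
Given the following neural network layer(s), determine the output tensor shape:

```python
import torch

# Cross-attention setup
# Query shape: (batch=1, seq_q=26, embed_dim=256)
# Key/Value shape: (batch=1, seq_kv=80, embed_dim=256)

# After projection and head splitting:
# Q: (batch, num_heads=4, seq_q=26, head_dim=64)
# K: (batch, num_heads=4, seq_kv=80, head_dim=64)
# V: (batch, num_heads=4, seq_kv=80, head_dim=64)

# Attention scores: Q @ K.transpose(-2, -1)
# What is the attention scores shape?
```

Input: (1, 26, 256) -> Output: (1, 4, 26, 80)

Answer: (1, 4, 26, 80)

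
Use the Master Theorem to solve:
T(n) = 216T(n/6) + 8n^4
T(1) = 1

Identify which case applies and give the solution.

a=216, b=6, f(n)=8n^4. log_6(216) = 3. Since c=4 > 3 and the regularity condition holds (216(n/6)^4 = (216/6^4)n^4 with 216/6^4 < 1), Case 3 applies: T(n) = Θ(f(n)) = O(n^4).

Answer: O(n^4) - Case 3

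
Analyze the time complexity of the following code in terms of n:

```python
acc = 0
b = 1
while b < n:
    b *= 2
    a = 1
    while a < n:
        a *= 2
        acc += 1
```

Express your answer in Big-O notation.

Each loop level contributes: log n × log n. Multiplying the contributions gives O(log² n).

Answer: O(log² n)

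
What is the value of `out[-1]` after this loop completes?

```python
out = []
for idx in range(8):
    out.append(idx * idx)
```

Last element of squares 0 to 7
`out` takes the values: [] → [0] → [0, 1] → [0, 1, 4] → [0, 1, 4, 9] → [0, 1, 4, 9, 16] → [0, 1, 4, 9, 16, 25] → [0, 1, 4, 9, 16, 25, 36] → [0, 1, 4, 9, 16, 25, 36, 49]
So `out[-1]` = 49

Answer: 49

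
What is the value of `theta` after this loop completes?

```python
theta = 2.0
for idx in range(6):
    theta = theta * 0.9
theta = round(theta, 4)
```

Exponential decay: 2.0 * 0.9^6
`theta` takes the values: 2.0 → 1.8 → 1.62 → 1.458 → 1.3122 → 1.18098 → 1.062882 → 1.0629

Answer: 1.0629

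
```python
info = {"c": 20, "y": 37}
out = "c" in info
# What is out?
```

Trace:
`info = {"c": 20, "y": 37}` → info = {'c': 20, 'y': 37}
`out = "c" in info` → out = True
So out = True

Answer: True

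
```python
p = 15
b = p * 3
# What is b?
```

Trace:
`p = 15` → p = 15
`b = p * 3` → b = 45
So b = 45

Answer: 45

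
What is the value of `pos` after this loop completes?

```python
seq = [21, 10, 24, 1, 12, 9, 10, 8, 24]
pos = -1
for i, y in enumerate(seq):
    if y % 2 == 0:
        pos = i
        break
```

First even number index in [21, 10, 24, 1, 12, 9, 10, 8, 24]
`pos` takes the values: -1 → 1

Answer: 1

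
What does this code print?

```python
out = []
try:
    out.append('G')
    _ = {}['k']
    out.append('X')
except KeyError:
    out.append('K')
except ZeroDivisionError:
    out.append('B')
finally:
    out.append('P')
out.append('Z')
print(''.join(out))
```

Execution trace: 'G' (try body) → 'K' (except KeyError) → 'P' (finally) → 'Z' (after the try/except). Output: GKPZ

Answer: GKPZ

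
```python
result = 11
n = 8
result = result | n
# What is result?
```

Trace:
`result = 11` → result = 11
`n = 8` → n = 8
`result = result | n` → result = 11
So result = 11

Answer: 11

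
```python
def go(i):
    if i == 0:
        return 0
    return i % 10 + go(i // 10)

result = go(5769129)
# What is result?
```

Sum of digits of 5769129: 9 + 2 + 1 + 9 + 6 + 7 + 5 = 39

Answer: 39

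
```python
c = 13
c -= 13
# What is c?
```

Trace:
`c = 13` → c = 13
`c -= 13` → c = 0
So c = 0

Answer: 0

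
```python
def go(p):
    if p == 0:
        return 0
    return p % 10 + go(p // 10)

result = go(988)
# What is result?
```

Sum of digits of 988: 8 + 8 + 9 = 25

Answer: 25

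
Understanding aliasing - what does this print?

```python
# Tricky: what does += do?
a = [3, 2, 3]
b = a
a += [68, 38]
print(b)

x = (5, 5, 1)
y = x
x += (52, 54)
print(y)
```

Key concept: += behavior differs for mutable vs immutable.
Step by step:
`a = [3, 2, 3]` → a = [3, 2, 3]
`b = a` → b = [3, 2, 3] (same object as a)
`a += [68, 38]` → a = [3, 2, 3, 68, 38] (same object as b); b = [3, 2, 3, 68, 38] (same object as a)
`print(b)` → prints [3, 2, 3, 68, 38]
`x = (5, 5, 1)` → x = (5, 5, 1)
`y = x` → y = (5, 5, 1)
`x += (52, 54)` → x = (5, 5, 1, 52, 54)
`print(y)` → prints (5, 5, 1)

Answer:
[3, 2, 3, 68, 38]
(5, 5, 1)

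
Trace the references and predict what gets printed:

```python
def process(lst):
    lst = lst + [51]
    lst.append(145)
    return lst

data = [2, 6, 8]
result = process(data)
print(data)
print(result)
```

Key concept: rebinding parameter vs mutation.
Step by step:
`data = [2, 6, 8]` → data = [2, 6, 8]
`result = process(data)` → result = [2, 6, 8, 51, 145]
`print(data)` → prints [2, 6, 8]
`print(result)` → prints [2, 6, 8, 51, 145]

Answer:
[2, 6, 8]
[2, 6, 8, 51, 145]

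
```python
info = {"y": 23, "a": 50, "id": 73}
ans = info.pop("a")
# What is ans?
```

Trace:
`info = {"y": 23, "a": 50, "id": 73}` → info = {'y': 23, 'a': 50, 'id': 73}
`ans = info.pop("a")` → info = {'y': 23, 'id': 73}; ans = 50
So ans = 50

Answer: 50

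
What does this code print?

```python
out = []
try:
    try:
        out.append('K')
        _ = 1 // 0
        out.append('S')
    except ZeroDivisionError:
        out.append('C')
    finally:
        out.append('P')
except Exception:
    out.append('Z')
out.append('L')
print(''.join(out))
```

Execution trace: 'K' (inner try body) → 'C' (inner except ZeroDivisionError) → 'P' (inner finally) → 'L' (after the try/except). Output: KCPL

Answer: KCPL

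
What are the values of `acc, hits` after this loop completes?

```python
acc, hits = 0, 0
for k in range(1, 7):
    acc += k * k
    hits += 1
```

Sum of squares and count
`acc, hits` takes the values: (0, 0) → (1, 0) → (1, 1) → (5, 1) → (5, 2) → (14, 2) → (14, 3) → (30, 3) → (30, 4) → (55, 4) → (55, 5) → (91, 5) → (91, 6)

Answer: 91, 6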